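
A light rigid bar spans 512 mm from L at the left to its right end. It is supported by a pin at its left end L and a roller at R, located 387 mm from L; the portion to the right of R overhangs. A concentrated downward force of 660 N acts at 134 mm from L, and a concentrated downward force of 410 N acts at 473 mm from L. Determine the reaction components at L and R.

L_x = 0, L_y = 340.4 N, R_y = 729.6 N

ΣM about L: R_y·387 − 660·134 − 410·473 = 0 → R_y = 282370/387 = 729.638 ≈ 729.6 N.
ΣF_y = 0: L_y + 729.638 − 660 − 410 = 0 → L_y = 340.4 N.
ΣF_x = 0: no horizontal applied forces, so L_x = 0.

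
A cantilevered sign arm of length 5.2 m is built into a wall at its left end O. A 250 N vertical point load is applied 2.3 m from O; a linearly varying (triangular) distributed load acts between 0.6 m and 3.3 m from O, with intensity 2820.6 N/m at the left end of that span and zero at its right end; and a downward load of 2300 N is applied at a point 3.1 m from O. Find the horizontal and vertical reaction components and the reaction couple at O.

Resultant of the triangular load: ½ × 2820.6 × 2.7 = 3807.81 N, acting at 1.5 m from O (one-third of the span from the peak).
ΣF_x = 0: O_x = 0.
ΣF_y = 0: O_y − 250 − ½·2820.6·2.7 − 2300 = 0 → O_y = 6358 N.
ΣM about O: M_O − 250·2.3 − (½·2820.6·2.7)·1.5 − 2300·3.1 = 0 → M_O = 13420 N·m.

O_x = 0, O_y = 6358 N, M_O = 13420 N·m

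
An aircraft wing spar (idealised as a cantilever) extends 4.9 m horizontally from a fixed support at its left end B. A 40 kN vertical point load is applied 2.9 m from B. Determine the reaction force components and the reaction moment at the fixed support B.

ΣF_x = 0: B_x = 0.
ΣF_y = 0: B_y − 40 = 0 → B_y = 40.00 kN.
ΣM about B: M_B − 40·2.9 = 0 → M_B = 116.0 kN·m.

B_x = 0, B_y = 40.00 kN, M_B = 116.0 kN·m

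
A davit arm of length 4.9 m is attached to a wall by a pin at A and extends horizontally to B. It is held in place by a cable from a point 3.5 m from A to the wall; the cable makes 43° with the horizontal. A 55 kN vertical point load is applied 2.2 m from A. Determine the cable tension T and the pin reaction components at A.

T = 50.69 kN, A_x = 37.07 kN, A_y = 20.43 kN

ΣM about A: T·sin43°·3.5 − 55·2.2 = 0 → T = 121/(3.5·0.681998) = 50.6914 ≈ 50.69 kN.
ΣF_x = 0: A_x − T·cos43° = 0 → A_x = 50.6914 × 0.731354 = 37.07 kN.
ΣF_y = 0: A_y + T·sin43° − 55 = 0 → A_y = 55 − 50.6914 × 0.681998 = 20.43 kN.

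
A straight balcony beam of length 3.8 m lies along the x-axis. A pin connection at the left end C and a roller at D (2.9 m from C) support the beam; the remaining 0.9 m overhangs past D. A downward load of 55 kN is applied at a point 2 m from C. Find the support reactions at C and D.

ΣM about C: D_y·2.9 − 55·2 = 0 → D_y = 110/2.9 = 37.931 ≈ 37.93 kN.
ΣF_y = 0: C_y + 37.931 − 55 = 0 → C_y = 17.07 kN.
ΣF_x = 0: no horizontal applied forces, so C_x = 0.

C_x = 0, C_y = 17.07 kN, D_y = 37.93 kN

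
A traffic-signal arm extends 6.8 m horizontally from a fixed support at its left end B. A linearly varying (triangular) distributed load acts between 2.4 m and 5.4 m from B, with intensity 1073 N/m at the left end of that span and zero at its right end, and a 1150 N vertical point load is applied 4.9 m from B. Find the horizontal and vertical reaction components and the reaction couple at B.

B_x = 0, B_y = 2760 N, M_B = 11110 N·m

Resultant of the triangular load: ½ × 1073 × 3 = 1609.5 N, acting at 3.4 m from B (one-third of the span from the peak).
ΣF_x = 0: B_x = 0.
ΣF_y = 0: B_y − ½·1073·3 − 1150 = 0 → B_y = 2760 N.
ΣM about B: M_B − (½·1073·3)·3.4 − 1150·4.9 = 0 → M_B = 11110 N·m.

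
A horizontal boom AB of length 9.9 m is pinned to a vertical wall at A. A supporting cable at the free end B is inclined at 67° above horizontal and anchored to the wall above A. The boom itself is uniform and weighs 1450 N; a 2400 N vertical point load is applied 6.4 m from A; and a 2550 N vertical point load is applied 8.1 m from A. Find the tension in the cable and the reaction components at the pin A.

T = 4740 N, A_x = 1852 N, A_y = 2037 N

ΣM about A: T·sin67°·9.9 − 1450·4.95 − 2400·6.4 − 2550·8.1 = 0 → T = 43192.5/(9.9·0.920505) = 4739.66 ≈ 4740 N.
ΣF_x = 0: A_x − T·cos67° = 0 → A_x = 4739.66 × 0.390731 = 1852 N.
ΣF_y = 0: A_y + T·sin67° − 1450 − 2400 − 2550 = 0 → A_y = 6400 − 4739.66 × 0.920505 = 2037 N.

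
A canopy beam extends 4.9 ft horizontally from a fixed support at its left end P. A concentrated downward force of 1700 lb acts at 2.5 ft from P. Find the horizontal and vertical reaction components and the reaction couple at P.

P_x = 0, P_y = 1700 lb, M_P = 4250 lb·ft

ΣF_x = 0: P_x = 0.
ΣF_y = 0: P_y − 1700 = 0 → P_y = 1700 lb.
ΣM about P: M_P − 1700·2.5 = 0 → M_P = 4250 lb·ft.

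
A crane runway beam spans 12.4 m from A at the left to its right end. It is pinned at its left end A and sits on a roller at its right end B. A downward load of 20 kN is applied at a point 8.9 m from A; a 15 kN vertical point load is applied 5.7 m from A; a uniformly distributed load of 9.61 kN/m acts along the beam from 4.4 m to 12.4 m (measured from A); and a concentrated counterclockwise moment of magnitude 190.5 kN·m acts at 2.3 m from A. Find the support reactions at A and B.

Resultant of the distributed load: 9.61 × 8 = 76.88 kN at 8.4 m from A.
Moments about A: B_y·12.4 − 20·8.9 − 15·5.7 − (9.61·8)·8.4 + 190.5 = 0 → B_y = 718.792/12.4 = 57.9671 ≈ 57.97 kN.
ΣF_y = 0: A_y + 57.9671 − 20 − 15 − 9.61·8 = 0 → A_y = 53.91 kN.
ΣF_x = 0: no horizontal applied forces, so A_x = 0.

A_x = 0, A_y = 53.91 kN, B_y = 57.97 kN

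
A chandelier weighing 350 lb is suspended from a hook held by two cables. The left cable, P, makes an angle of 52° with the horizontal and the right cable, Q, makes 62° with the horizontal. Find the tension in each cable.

T_P = 179.9 lb, T_Q = 235.9 lb

ΣF_x = 0: −T_P·cos52° + T_Q·cos62° = 0 → T_Q = 1.31139·T_P.
ΣF_y = 0: T_P·sin52° + T_Q·sin62° = 350.
Substitute: T_P·(0.788011 + 1.31139·0.882948) = 350 → T_P = 179.865 ≈ 179.9 lb.
Then T_Q = 1.31139 × 179.865 = 235.9 lb.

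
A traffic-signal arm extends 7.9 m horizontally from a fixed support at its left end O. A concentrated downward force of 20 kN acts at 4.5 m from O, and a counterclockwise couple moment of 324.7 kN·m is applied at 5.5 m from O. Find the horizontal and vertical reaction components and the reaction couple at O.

ΣF_x = 0: O_x = 0.
ΣF_y = 0: O_y − 20 = 0 → O_y = 20.00 kN.
ΣM about O: M_O − 20·4.5 + 324.7 = 0 → M_O = -234.7 kN·m.

O_x = 0, O_y = 20.00 kN, M_O = -234.7 kN·m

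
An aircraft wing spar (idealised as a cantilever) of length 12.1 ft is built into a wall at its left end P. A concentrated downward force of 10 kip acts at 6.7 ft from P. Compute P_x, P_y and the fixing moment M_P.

P_x = 0, P_y = 10.00 kip, M_P = 67.00 kip·ft

ΣF_x = 0: P_x = 0.
ΣF_y = 0: P_y − 10 = 0 → P_y = 10.00 kip.
ΣM about P: M_P − 10·6.7 = 0 → M_P = 67.00 kip·ft.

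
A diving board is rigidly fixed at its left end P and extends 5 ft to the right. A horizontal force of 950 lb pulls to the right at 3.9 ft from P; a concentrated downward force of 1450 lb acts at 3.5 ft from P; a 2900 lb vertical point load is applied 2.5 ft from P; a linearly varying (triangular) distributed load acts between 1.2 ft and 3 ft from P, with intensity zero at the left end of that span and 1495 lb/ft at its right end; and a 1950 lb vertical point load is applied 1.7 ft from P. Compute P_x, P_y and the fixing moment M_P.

Resultant of the triangular load: ½ × 1495 × 1.8 = 1345.5 lb, acting at 2.4 ft from P (one-third of the span from the peak).
ΣF_x = 0: P_x + 950 = 0 → P_x = -950.0 lb.
ΣF_y = 0: P_y − 1450 − 2900 − ½·1495·1.8 − 1950 = 0 → P_y = 7646 lb.
ΣM about P: M_P − 1450·3.5 − 2900·2.5 − (½·1495·1.8)·2.4 − 1950·1.7 = 0 → M_P = 18870 lb·ft.

P_x = -950.0 lb, P_y = 7646 lb, M_P = 18870 lb·ft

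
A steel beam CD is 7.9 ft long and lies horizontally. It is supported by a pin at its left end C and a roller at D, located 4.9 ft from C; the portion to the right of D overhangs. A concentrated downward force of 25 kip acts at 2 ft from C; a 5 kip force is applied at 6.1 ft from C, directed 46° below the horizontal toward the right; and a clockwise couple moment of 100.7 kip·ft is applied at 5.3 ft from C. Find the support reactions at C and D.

C_x = -3.473 kip, C_y = -6.636 kip, D_y = 35.23 kip

Moments about C: D_y·4.9 − 25·2 − 5·sin46°·6.1 − 100.7 = 0 → D_y = 172.64/4.9 = 35.2327 ≈ 35.23 kip.
ΣF_y = 0: C_y + 35.2327 − 25 − 5·sin46° = 0 → C_y = -6.636 kip.
ΣF_x = 0: C_x + 5·cos46° = 0 → C_x = -3.473 kip.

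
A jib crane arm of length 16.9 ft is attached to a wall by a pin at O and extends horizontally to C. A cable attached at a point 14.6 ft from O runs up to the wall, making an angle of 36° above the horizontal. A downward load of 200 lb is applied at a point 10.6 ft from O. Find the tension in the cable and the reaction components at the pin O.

T = 247.0 lb, O_x = 199.9 lb, O_y = 54.79 lb

ΣM about O: T·sin36°·14.6 − 200·10.6 = 0 → T = 2120/(14.6·0.587785) = 247.038 ≈ 247.0 lb.
ΣF_x = 0: O_x − T·cos36° = 0 → O_x = 247.038 × 0.809017 = 199.9 lb.
ΣF_y = 0: O_y + T·sin36° − 200 = 0 → O_y = 200 − 247.038 × 0.587785 = 54.79 lb.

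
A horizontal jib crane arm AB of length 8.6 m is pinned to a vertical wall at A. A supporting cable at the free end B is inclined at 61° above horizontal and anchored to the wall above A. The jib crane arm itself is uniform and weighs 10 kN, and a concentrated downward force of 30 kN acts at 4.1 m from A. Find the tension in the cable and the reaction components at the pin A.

T = 22.07 kN, A_x = 10.70 kN, A_y = 20.70 kN

ΣM about A: T·sin61°·8.6 − 10·4.3 − 30·4.1 = 0 → T = 166/(8.6·0.87462) = 22.0694 ≈ 22.07 kN.
ΣF_x = 0: A_x − T·cos61° = 0 → A_x = 22.0694 × 0.48481 = 10.70 kN.
ΣF_y = 0: A_y + T·sin61° − 10 − 30 = 0 → A_y = 40 − 22.0694 × 0.87462 = 20.70 kN.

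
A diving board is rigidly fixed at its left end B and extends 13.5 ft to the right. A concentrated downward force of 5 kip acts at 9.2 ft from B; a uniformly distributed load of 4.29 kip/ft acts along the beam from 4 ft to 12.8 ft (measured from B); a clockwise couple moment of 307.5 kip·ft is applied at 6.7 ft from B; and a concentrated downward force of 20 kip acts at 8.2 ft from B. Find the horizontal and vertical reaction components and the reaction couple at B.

Resultant of the distributed load: 4.29 × 8.8 = 37.752 kip at 8.4 ft from B.
ΣF_x = 0: B_x = 0.
ΣF_y = 0: B_y − 5 − 4.29·8.8 − 20 = 0 → B_y = 62.75 kip.
ΣM about B: M_B − 5·9.2 − (4.29·8.8)·8.4 − 307.5 − 20·8.2 = 0 → M_B = 834.6 kip·ft.

B_x = 0, B_y = 62.75 kip, M_B = 834.6 kip·ft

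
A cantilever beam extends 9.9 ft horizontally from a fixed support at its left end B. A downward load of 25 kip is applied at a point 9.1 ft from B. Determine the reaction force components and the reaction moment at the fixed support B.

B_x = 0, B_y = 25.00 kip, M_B = 227.5 kip·ft

ΣF_x = 0: B_x = 0.
ΣF_y = 0: B_y − 25 = 0 → B_y = 25.00 kip.
ΣM about B: M_B − 25·9.1 = 0 → M_B = 227.5 kip·ft.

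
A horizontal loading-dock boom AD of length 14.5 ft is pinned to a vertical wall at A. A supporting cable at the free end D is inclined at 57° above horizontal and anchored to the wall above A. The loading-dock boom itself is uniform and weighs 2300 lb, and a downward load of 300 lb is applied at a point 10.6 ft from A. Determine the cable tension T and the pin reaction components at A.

ΣM about A: T·sin57°·14.5 − 2300·7.25 − 300·10.6 = 0 → T = 19855/(14.5·0.838671) = 1632.71 ≈ 1633 lb.
ΣF_x = 0: A_x − T·cos57° = 0 → A_x = 1632.71 × 0.544639 = 889.2 lb.
ΣF_y = 0: A_y + T·sin57° − 2300 − 300 = 0 → A_y = 2600 − 1632.71 × 0.838671 = 1231 lb.

T = 1633 lb, A_x = 889.2 lb, A_y = 1231 lb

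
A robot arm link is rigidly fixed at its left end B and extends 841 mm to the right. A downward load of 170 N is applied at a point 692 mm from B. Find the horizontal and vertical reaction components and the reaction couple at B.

B_x = 0, B_y = 170.0 N, M_B = 117600 N·mm

ΣF_x = 0: B_x = 0.
ΣF_y = 0: B_y − 170 = 0 → B_y = 170.0 N.
ΣM about B: M_B − 170·692 = 0 → M_B = 117600 N·mm.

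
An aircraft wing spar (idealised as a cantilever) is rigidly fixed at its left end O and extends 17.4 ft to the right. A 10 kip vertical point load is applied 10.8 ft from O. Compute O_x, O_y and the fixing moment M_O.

ΣF_x = 0: O_x = 0.
ΣF_y = 0: O_y − 10 = 0 → O_y = 10.00 kip.
ΣM about O: M_O − 10·10.8 = 0 → M_O = 108.0 kip·ft.

O_x = 0, O_y = 10.00 kip, M_O = 108.0 kip·ft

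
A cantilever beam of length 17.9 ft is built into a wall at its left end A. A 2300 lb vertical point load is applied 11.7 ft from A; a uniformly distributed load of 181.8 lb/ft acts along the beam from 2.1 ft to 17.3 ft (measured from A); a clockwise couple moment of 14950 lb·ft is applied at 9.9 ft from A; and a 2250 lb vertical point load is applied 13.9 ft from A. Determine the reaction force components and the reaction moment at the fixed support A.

Resultant of the distributed load: 181.8 × 15.2 = 2763.36 lb at 9.7 ft from A.
ΣF_x = 0: A_x = 0.
ΣF_y = 0: A_y − 2300 − 181.8·15.2 − 2250 = 0 → A_y = 7313 lb.
ΣM about A: M_A − 2300·11.7 − (181.8·15.2)·9.7 − 14950 − 2250·13.9 = 0 → M_A = 99940 lb·ft.

A_x = 0, A_y = 7313 lb, M_A = 99940 lb·ft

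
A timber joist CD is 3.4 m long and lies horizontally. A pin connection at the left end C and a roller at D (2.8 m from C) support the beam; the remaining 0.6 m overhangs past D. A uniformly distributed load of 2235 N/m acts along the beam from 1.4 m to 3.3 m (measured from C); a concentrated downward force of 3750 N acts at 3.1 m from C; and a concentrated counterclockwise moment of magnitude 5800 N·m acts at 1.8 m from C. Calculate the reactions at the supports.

Resultant of the distributed load: 2235 × 1.9 = 4246.5 N at 2.35 m from C.
ΣM about C: D_y·2.8 − (2235·1.9)·2.35 − 3750·3.1 + 5800 = 0 → D_y = 15804.275/2.8 = 5644.38 ≈ 5644 N.
ΣF_y = 0: C_y + 5644.38 − 2235·1.9 − 3750 = 0 → C_y = 2352 N.
ΣF_x = 0: no horizontal applied forces, so C_x = 0.

C_x = 0, C_y = 2352 N, D_y = 5644 N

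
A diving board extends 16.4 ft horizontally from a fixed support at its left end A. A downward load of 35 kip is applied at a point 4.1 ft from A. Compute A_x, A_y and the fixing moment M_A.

A_x = 0, A_y = 35.00 kip, M_A = 143.5 kip·ft

ΣF_x = 0: A_x = 0.
ΣF_y = 0: A_y − 35 = 0 → A_y = 35.00 kip.
ΣM about A: M_A − 35·4.1 = 0 → M_A = 143.5 kip·ft.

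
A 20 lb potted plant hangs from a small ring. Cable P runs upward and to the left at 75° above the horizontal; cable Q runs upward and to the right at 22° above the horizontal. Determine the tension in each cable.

T_P = 18.68 lb, T_Q = 5.215 lb

ΣF_x = 0: −T_P·cos75° + T_Q·cos22° = 0 → T_Q = 0.279145·T_P.
ΣF_y = 0: T_P·sin75° + T_Q·sin22° = 20.
Substitute: T_P·(0.965926 + 0.279145·0.374607) = 20 → T_P = 18.6829 ≈ 18.68 lb.
Then T_Q = 0.279145 × 18.6829 = 5.215 lb.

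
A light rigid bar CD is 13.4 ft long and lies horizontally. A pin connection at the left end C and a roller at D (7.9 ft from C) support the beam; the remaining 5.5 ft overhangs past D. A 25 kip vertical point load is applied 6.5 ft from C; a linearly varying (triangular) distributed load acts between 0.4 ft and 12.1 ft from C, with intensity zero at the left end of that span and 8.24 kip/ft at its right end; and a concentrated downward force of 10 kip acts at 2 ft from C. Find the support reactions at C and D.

Resultant of the triangular load: ½ × 8.24 × 11.7 = 48.204 kip, acting at 8.2 ft from C (one-third of the span from the peak).
Moments about C: D_y·7.9 − 25·6.5 − (½·8.24·11.7)·8.2 − 10·2 = 0 → D_y = 577.7728/7.9 = 73.1358 ≈ 73.14 kip.
ΣF_y = 0: C_y + 73.1358 − 25 − ½·8.24·11.7 − 10 = 0 → C_y = 10.07 kip.
ΣF_x = 0: no horizontal applied forces, so C_x = 0.

C_x = 0, C_y = 10.07 kip, D_y = 73.14 kip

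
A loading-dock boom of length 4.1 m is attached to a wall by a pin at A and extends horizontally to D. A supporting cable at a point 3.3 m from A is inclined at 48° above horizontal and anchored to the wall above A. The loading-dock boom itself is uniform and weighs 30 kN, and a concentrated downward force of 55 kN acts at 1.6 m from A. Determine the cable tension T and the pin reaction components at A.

ΣM about A: T·sin48°·3.3 − 30·2.05 − 55·1.6 = 0 → T = 149.5/(3.3·0.743145) = 60.9612 ≈ 60.96 kN.
ΣF_x = 0: A_x − T·cos48° = 0 → A_x = 60.9612 × 0.669131 = 40.79 kN.
ΣF_y = 0: A_y + T·sin48° − 30 − 55 = 0 → A_y = 85 − 60.9612 × 0.743145 = 39.70 kN.

T = 60.96 kN, A_x = 40.79 kN, A_y = 39.70 kN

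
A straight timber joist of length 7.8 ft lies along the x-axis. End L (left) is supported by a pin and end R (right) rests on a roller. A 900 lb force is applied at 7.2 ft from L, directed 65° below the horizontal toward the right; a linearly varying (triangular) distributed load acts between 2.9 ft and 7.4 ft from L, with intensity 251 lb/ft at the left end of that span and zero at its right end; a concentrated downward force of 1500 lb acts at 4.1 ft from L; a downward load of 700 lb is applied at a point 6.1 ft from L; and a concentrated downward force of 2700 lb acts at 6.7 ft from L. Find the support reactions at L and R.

Resultant of the triangular load: ½ × 251 × 4.5 = 564.75 lb, acting at 4.4 ft from L (one-third of the span from the peak).
ΣM about L: R_y·7.8 − 900·sin65°·7.2 − (½·251·4.5)·4.4 − 1500·4.1 − 700·6.1 − 2700·6.7 = 0 → R_y = 36867.8/7.8 = 4726.64 ≈ 4727 lb.
ΣF_y = 0: L_y + 4726.64 − 900·sin65° − ½·251·4.5 − 1500 − 700 − 2700 = 0 → L_y = 1554 lb.
ΣF_x = 0: L_x + 900·cos65° = 0 → L_x = -380.4 lb.

L_x = -380.4 lb, L_y = 1554 lb, R_y = 4727 lb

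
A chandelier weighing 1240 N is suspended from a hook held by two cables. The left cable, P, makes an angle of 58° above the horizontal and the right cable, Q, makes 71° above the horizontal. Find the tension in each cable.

T_P = 519.5 N, T_Q = 845.5 N

ΣF_x = 0: −T_P·cos58° + T_Q·cos71° = 0 → T_Q = 1.62768·T_P.
ΣF_y = 0: T_P·sin58° + T_Q·sin71° = 1240.
Substitute: T_P·(0.848048 + 1.62768·0.945519) = 1240 → T_P = 519.47 ≈ 519.5 N.
Then T_Q = 1.62768 × 519.47 = 845.5 N.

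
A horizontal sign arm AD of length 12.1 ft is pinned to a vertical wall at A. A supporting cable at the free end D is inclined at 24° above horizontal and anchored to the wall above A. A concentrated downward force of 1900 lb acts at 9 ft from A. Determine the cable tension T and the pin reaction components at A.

T = 3475 lb, A_x = 3174 lb, A_y = 486.8 lb

ΣM about A: T·sin24°·12.1 − 1900·9 = 0 → T = 17100/(12.1·0.406737) = 3474.54 ≈ 3475 lb.
ΣF_x = 0: A_x − T·cos24° = 0 → A_x = 3474.54 × 0.913545 = 3174 lb.
ΣF_y = 0: A_y + T·sin24° − 1900 = 0 → A_y = 1900 − 3474.54 × 0.406737 = 486.8 lb.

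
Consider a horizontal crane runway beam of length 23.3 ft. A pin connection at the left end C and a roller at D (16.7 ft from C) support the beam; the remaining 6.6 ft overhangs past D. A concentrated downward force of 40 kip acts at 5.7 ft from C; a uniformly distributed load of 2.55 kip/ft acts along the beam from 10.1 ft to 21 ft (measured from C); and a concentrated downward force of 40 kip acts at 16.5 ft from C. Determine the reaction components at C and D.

Resultant of the distributed load: 2.55 × 10.9 = 27.795 kip at 15.55 ft from C.
ΣM about C: D_y·16.7 − 40·5.7 − (2.55·10.9)·15.55 − 40·16.5 = 0 → D_y = 1320.21225/16.7 = 79.0546 ≈ 79.05 kip.
ΣF_y = 0: C_y + 79.0546 − 40 − 2.55·10.9 − 40 = 0 → C_y = 28.74 kip.
ΣF_x = 0: no horizontal applied forces, so C_x = 0.

C_x = 0, C_y = 28.74 kip, D_y = 79.05 kip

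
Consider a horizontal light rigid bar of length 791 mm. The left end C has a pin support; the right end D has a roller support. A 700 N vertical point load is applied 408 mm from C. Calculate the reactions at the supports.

Moments about C: D_y·791 − 700·408 = 0 → D_y = 285600/791 = 361.062 ≈ 361.1 N.
ΣF_y = 0: C_y + 361.062 − 700 = 0 → C_y = 338.9 N.
ΣF_x = 0: no horizontal applied forces, so C_x = 0.

C_x = 0, C_y = 338.9 N, D_y = 361.1 N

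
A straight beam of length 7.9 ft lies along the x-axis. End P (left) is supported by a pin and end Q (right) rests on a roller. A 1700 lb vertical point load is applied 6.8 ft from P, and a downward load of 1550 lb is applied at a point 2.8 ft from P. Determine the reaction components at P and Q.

P_x = 0, P_y = 1237 lb, Q_y = 2013 lb

Taking moments about P: Q_y·7.9 − 1700·6.8 − 1550·2.8 = 0 → Q_y = 15900/7.9 = 2012.66 ≈ 2013 lb.
ΣF_y = 0: P_y + 2012.66 − 1700 − 1550 = 0 → P_y = 1237 lb.
ΣF_x = 0: no horizontal applied forces, so P_x = 0.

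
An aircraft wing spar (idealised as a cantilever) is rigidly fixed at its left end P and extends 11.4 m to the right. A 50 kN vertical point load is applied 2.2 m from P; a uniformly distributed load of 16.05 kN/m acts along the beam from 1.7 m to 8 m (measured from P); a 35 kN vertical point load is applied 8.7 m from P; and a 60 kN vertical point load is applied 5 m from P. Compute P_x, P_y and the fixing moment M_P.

Resultant of the distributed load: 16.05 × 6.3 = 101.115 kN at 4.85 m from P.
ΣF_x = 0: P_x = 0.
ΣF_y = 0: P_y − 50 − 16.05·6.3 − 35 − 60 = 0 → P_y = 246.1 kN.
ΣM about P: M_P − 50·2.2 − (16.05·6.3)·4.85 − 35·8.7 − 60·5 = 0 → M_P = 1205 kN·m.

P_x = 0, P_y = 246.1 kN, M_P = 1205 kN·m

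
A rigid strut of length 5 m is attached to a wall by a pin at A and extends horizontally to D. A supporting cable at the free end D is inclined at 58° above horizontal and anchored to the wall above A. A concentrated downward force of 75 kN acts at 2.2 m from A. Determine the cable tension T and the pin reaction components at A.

ΣM about A: T·sin58°·5 − 75·2.2 = 0 → T = 165/(5·0.848048) = 38.9129 ≈ 38.91 kN.
ΣF_x = 0: A_x − T·cos58° = 0 → A_x = 38.9129 × 0.529919 = 20.62 kN.
ΣF_y = 0: A_y + T·sin58° − 75 = 0 → A_y = 75 − 38.9129 × 0.848048 = 42.00 kN.

T = 38.91 kN, A_x = 20.62 kN, A_y = 42.00 kN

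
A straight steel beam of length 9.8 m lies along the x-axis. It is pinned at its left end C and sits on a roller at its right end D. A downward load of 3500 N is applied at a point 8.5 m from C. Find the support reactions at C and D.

C_x = 0, C_y = 464.3 N, D_y = 3036 N

Moments about C: D_y·9.8 − 3500·8.5 = 0 → D_y = 29750/9.8 = 3035.71 ≈ 3036 N.
ΣF_y = 0: C_y + 3035.71 − 3500 = 0 → C_y = 464.3 N.
ΣF_x = 0: no horizontal applied forces, so C_x = 0.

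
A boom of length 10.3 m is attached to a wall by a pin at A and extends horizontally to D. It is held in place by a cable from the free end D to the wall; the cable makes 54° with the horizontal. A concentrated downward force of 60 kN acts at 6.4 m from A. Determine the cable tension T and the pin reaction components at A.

T = 46.08 kN, A_x = 27.09 kN, A_y = 22.72 kN

ΣM about A: T·sin54°·10.3 − 60·6.4 = 0 → T = 384/(10.3·0.809017) = 46.0825 ≈ 46.08 kN.
ΣF_x = 0: A_x − T·cos54° = 0 → A_x = 46.0825 × 0.587785 = 27.09 kN.
ΣF_y = 0: A_y + T·sin54° − 60 = 0 → A_y = 60 − 46.0825 × 0.809017 = 22.72 kN.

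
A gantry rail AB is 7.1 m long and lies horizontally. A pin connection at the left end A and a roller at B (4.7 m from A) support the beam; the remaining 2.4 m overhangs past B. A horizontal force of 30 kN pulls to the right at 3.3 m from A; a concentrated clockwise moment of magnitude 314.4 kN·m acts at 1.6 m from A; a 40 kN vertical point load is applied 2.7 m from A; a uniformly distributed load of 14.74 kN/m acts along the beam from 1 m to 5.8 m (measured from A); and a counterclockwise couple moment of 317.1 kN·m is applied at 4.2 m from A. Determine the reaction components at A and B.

A_x = -30.00 kN, A_y = 37.17 kN, B_y = 73.59 kN

Resultant of the distributed load: 14.74 × 4.8 = 70.752 kN at 3.4 m from A.
Moments about A: B_y·4.7 − 314.4 − 40·2.7 − (14.74·4.8)·3.4 + 317.1 = 0 → B_y = 345.8568/4.7 = 73.5866 ≈ 73.59 kN.
ΣF_y = 0: A_y + 73.5866 − 40 − 14.74·4.8 = 0 → A_y = 37.17 kN.
ΣF_x = 0: A_x + 30 = 0 → A_x = -30.00 kN.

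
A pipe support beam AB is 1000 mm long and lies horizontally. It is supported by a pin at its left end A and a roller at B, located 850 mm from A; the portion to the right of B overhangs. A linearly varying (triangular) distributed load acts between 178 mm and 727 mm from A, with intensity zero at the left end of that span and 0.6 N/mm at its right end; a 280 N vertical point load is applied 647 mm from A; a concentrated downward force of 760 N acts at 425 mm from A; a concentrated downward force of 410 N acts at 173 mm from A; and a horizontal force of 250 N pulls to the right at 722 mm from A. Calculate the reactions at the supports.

Resultant of the triangular load: ½ × 0.6 × 549 = 164.7 N, acting at 544 mm from A (one-third of the span from the peak).
Taking moments about A: B_y·850 − (½·0.6·549)·544 − 280·647 − 760·425 − 410·173 = 0 → B_y = 664686.8/850 = 781.984 ≈ 782.0 N.
ΣF_y = 0: A_y + 781.984 − ½·0.6·549 − 280 − 760 − 410 = 0 → A_y = 832.7 N.
ΣF_x = 0: A_x + 250 = 0 → A_x = -250.0 N.

A_x = -250.0 N, A_y = 832.7 N, B_y = 782.0 N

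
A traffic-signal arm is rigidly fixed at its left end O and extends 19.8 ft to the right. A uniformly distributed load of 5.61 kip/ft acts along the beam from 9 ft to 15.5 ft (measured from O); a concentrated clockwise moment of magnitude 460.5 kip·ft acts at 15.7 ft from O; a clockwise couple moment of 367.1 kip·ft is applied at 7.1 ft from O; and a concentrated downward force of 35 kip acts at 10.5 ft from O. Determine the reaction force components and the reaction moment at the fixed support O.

O_x = 0, O_y = 71.47 kip, M_O = 1642 kip·ft

Resultant of the distributed load: 5.61 × 6.5 = 36.465 kip at 12.25 ft from O.
ΣF_x = 0: O_x = 0.
ΣF_y = 0: O_y − 5.61·6.5 − 35 = 0 → O_y = 71.47 kip.
ΣM about O: M_O − (5.61·6.5)·12.25 − 460.5 − 367.1 − 35·10.5 = 0 → M_O = 1642 kip·ft.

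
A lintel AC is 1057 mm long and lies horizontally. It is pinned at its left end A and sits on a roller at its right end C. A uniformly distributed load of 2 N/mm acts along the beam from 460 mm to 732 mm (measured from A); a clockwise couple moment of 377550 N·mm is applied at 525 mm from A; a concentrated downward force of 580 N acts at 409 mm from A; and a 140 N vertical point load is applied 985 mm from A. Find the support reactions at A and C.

Resultant of the distributed load: 2 × 272 = 544 N at 596 mm from A.
ΣM about A: C_y·1057 − (2·272)·596 − 377550 − 580·409 − 140·985 = 0 → C_y = 1076894/1057 = 1018.82 ≈ 1019 N.
ΣF_y = 0: A_y + 1018.82 − 2·272 − 580 − 140 = 0 → A_y = 245.2 N.
ΣF_x = 0: no horizontal applied forces, so A_x = 0.

A_x = 0, A_y = 245.2 N, C_y = 1019 N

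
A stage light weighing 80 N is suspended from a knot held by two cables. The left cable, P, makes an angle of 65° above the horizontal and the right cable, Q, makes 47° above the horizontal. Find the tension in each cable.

T_P = 58.84 N, T_Q = 36.46 N

ΣF_x = 0: −T_P·cos65° + T_Q·cos47° = 0 → T_Q = 0.619676·T_P.
ΣF_y = 0: T_P·sin65° + T_Q·sin47° = 80.
Substitute: T_P·(0.906308 + 0.619676·0.731354) = 80 → T_P = 58.8447 ≈ 58.84 N.
Then T_Q = 0.619676 × 58.8447 = 36.46 N.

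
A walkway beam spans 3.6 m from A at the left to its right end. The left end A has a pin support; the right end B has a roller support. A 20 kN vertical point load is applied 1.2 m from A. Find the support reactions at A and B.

Taking moments about A: B_y·3.6 − 20·1.2 = 0 → B_y = 24/3.6 = 6.66667 ≈ 6.667 kN.
ΣF_y = 0: A_y + 6.66667 − 20 = 0 → A_y = 13.33 kN.
ΣF_x = 0: no horizontal applied forces, so A_x = 0.

A_x = 0, A_y = 13.33 kN, B_y = 6.667 kN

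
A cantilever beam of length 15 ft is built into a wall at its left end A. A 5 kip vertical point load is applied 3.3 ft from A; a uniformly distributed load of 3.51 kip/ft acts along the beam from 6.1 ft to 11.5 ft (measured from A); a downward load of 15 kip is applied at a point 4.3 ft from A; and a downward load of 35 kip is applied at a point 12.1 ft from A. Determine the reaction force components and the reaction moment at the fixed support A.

A_x = 0, A_y = 73.95 kip, M_A = 671.3 kip·ft

Resultant of the distributed load: 3.51 × 5.4 = 18.954 kip at 8.8 ft from A.
ΣF_x = 0: A_x = 0.
ΣF_y = 0: A_y − 5 − 3.51·5.4 − 15 − 35 = 0 → A_y = 73.95 kip.
ΣM about A: M_A − 5·3.3 − (3.51·5.4)·8.8 − 15·4.3 − 35·12.1 = 0 → M_A = 671.3 kip·ft.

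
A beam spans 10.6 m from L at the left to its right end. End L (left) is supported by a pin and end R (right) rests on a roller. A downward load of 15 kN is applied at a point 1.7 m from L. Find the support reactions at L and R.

ΣM about L: R_y·10.6 − 15·1.7 = 0 → R_y = 25.5/10.6 = 2.40566 ≈ 2.406 kN.
ΣF_y = 0: L_y + 2.40566 − 15 = 0 → L_y = 12.59 kN.
ΣF_x = 0: no horizontal applied forces, so L_x = 0.

L_x = 0, L_y = 12.59 kN, R_y = 2.406 kN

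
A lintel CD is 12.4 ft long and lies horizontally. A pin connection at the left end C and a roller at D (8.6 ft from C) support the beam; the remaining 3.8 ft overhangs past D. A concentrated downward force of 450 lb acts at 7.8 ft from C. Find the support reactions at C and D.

C_x = 0, C_y = 41.86 lb, D_y = 408.1 lb

Moments about C: D_y·8.6 − 450·7.8 = 0 → D_y = 3510/8.6 = 408.14 ≈ 408.1 lb.
ΣF_y = 0: C_y + 408.14 − 450 = 0 → C_y = 41.86 lb.
ΣF_x = 0: no horizontal applied forces, so C_x = 0.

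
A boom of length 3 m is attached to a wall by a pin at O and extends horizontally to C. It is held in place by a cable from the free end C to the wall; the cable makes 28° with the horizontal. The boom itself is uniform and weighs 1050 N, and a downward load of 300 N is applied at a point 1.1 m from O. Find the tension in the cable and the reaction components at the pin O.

T = 1353 N, O_x = 1194 N, O_y = 715.0 N

ΣM about O: T·sin28°·3 − 1050·1.5 − 300·1.1 = 0 → T = 1905/(3·0.469472) = 1352.58 ≈ 1353 N.
ΣF_x = 0: O_x − T·cos28° = 0 → O_x = 1352.58 × 0.882948 = 1194 N.
ΣF_y = 0: O_y + T·sin28° − 1050 − 300 = 0 → O_y = 1350 − 1352.58 × 0.469472 = 715.0 N.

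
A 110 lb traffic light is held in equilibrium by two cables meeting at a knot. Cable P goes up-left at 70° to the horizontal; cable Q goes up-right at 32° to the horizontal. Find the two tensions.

ΣF_x = 0: −T_P·cos70° + T_Q·cos32° = 0 → T_Q = 0.403303·T_P.
ΣF_y = 0: T_P·sin70° + T_Q·sin32° = 110.
Substitute: T_P·(0.939693 + 0.403303·0.529919) = 110 → T_P = 95.3693 ≈ 95.37 lb.
Then T_Q = 0.403303 × 95.3693 = 38.46 lb.

T_P = 95.37 lb, T_Q = 38.46 lb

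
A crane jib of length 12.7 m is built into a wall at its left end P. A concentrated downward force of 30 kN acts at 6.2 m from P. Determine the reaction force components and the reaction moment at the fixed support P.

P_x = 0, P_y = 30.00 kN, M_P = 186.0 kN·m

ΣF_x = 0: P_x = 0.
ΣF_y = 0: P_y − 30 = 0 → P_y = 30.00 kN.
ΣM about P: M_P − 30·6.2 = 0 → M_P = 186.0 kN·m.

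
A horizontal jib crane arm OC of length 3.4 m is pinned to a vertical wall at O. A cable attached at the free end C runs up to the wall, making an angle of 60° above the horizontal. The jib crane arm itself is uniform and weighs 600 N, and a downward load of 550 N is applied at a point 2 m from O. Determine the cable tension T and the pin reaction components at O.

ΣM about O: T·sin60°·3.4 − 600·1.7 − 550·2 = 0 → T = 2120/(3.4·0.866025) = 719.99 ≈ 720.0 N.
ΣF_x = 0: O_x − T·cos60° = 0 → O_x = 719.99 × 0.5 = 360.0 N.
ΣF_y = 0: O_y + T·sin60° − 600 − 550 = 0 → O_y = 1150 − 719.99 × 0.866025 = 526.5 N.

T = 720.0 N, O_x = 360.0 N, O_y = 526.5 N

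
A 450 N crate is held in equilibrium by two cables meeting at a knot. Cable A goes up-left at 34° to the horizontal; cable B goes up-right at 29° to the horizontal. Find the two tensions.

ΣF_x = 0: −T_A·cos34° + T_B·cos29° = 0 → T_B = 0.947883·T_A.
ΣF_y = 0: T_A·sin34° + T_B·sin29° = 450.
Substitute: T_A·(0.559193 + 0.947883·0.48481) = 450 → T_A = 441.724 ≈ 441.7 N.
Then T_B = 0.947883 × 441.724 = 418.7 N.

T_A = 441.7 N, T_B = 418.7 N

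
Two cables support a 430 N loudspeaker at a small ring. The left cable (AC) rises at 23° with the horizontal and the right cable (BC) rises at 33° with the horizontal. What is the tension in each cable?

T_AC = 435.0 N, T_BC = 477.4 N

ΣF_x = 0: −T_AC·cos23° + T_BC·cos33° = 0 → T_BC = 1.09758·T_AC.
ΣF_y = 0: T_AC·sin23° + T_BC·sin33° = 430.
Substitute: T_AC·(0.390731 + 1.09758·0.544639) = 430 → T_AC = 434.996 ≈ 435.0 N.
Then T_BC = 1.09758 × 434.996 = 477.4 N.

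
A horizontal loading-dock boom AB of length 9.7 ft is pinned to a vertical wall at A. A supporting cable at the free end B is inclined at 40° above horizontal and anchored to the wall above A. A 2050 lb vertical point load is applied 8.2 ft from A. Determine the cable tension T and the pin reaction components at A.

ΣM about A: T·sin40°·9.7 − 2050·8.2 = 0 → T = 16810/(9.7·0.642788) = 2696.05 ≈ 2696 lb.
ΣF_x = 0: A_x − T·cos40° = 0 → A_x = 2696.05 × 0.766044 = 2065 lb.
ΣF_y = 0: A_y + T·sin40° − 2050 = 0 → A_y = 2050 − 2696.05 × 0.642788 = 317.0 lb.

T = 2696 lb, A_x = 2065 lb, A_y = 317.0 lb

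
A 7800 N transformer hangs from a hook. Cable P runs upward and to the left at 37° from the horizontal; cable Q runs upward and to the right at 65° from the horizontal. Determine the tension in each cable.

ΣF_x = 0: −T_P·cos37° + T_Q·cos65° = 0 → T_Q = 1.88973·T_P.
ΣF_y = 0: T_P·sin37° + T_Q·sin65° = 7800.
Substitute: T_P·(0.601815 + 1.88973·0.906308) = 7800 → T_P = 3370.07 ≈ 3370 N.
Then T_Q = 1.88973 × 3370.07 = 6369 N.

T_P = 3370 N, T_Q = 6369 N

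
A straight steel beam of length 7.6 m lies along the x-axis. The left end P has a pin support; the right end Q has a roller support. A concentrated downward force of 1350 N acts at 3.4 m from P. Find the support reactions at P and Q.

P_x = 0, P_y = 746.1 N, Q_y = 603.9 N

Taking moments about P: Q_y·7.6 − 1350·3.4 = 0 → Q_y = 4590/7.6 = 603.947 ≈ 603.9 N.
ΣF_y = 0: P_y + 603.947 − 1350 = 0 → P_y = 746.1 N.
ΣF_x = 0: no horizontal applied forces, so P_x = 0.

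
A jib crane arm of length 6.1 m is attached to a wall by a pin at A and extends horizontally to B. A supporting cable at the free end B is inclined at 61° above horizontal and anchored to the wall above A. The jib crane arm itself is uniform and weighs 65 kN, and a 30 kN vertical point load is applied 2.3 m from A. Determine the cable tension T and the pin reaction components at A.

ΣM about A: T·sin61°·6.1 − 65·3.05 − 30·2.3 = 0 → T = 267.25/(6.1·0.87462) = 50.092 ≈ 50.09 kN.
ΣF_x = 0: A_x − T·cos61° = 0 → A_x = 50.092 × 0.48481 = 24.29 kN.
ΣF_y = 0: A_y + T·sin61° − 65 − 30 = 0 → A_y = 95 − 50.092 × 0.87462 = 51.19 kN.

T = 50.09 kN, A_x = 24.29 kN, A_y = 51.19 kN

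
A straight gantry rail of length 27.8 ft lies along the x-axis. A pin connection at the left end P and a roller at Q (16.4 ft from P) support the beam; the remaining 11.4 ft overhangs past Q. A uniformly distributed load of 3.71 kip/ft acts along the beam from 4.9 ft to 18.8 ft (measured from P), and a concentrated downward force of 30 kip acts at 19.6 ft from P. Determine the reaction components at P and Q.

P_x = 0, P_y = 8.454 kip, Q_y = 73.12 kip

Resultant of the distributed load: 3.71 × 13.9 = 51.569 kip at 11.85 ft from P.
ΣM about P: Q_y·16.4 − (3.71·13.9)·11.85 − 30·19.6 = 0 → Q_y = 1199.09265/16.4 = 73.1154 ≈ 73.12 kip.
ΣF_y = 0: P_y + 73.1154 − 3.71·13.9 − 30 = 0 → P_y = 8.454 kip.
ΣF_x = 0: no horizontal applied forces, so P_x = 0.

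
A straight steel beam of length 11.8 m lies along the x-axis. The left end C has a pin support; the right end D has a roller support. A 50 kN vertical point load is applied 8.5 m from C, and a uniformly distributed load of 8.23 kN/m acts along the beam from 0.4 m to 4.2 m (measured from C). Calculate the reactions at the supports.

Resultant of the distributed load: 8.23 × 3.8 = 31.274 kN at 2.3 m from C.
Moments about C: D_y·11.8 − 50·8.5 − (8.23·3.8)·2.3 = 0 → D_y = 496.9302/11.8 = 42.1127 ≈ 42.11 kN.
ΣF_y = 0: C_y + 42.1127 − 50 − 8.23·3.8 = 0 → C_y = 39.16 kN.
ΣF_x = 0: no horizontal applied forces, so C_x = 0.

C_x = 0, C_y = 39.16 kN, D_y = 42.11 kN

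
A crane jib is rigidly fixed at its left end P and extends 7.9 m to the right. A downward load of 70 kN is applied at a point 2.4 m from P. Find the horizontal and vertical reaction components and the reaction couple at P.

P_x = 0, P_y = 70.00 kN, M_P = 168.0 kN·m

ΣF_x = 0: P_x = 0.
ΣF_y = 0: P_y − 70 = 0 → P_y = 70.00 kN.
ΣM about P: M_P − 70·2.4 = 0 → M_P = 168.0 kN·m.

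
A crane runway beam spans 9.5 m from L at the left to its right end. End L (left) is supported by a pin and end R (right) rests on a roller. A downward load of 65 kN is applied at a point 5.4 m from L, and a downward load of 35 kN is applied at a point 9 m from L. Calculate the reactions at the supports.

Moments about L: R_y·9.5 − 65·5.4 − 35·9 = 0 → R_y = 666/9.5 = 70.1053 ≈ 70.11 kN.
ΣF_y = 0: L_y + 70.1053 − 65 − 35 = 0 → L_y = 29.89 kN.
ΣF_x = 0: no horizontal applied forces, so L_x = 0.

L_x = 0, L_y = 29.89 kN, R_y = 70.11 kN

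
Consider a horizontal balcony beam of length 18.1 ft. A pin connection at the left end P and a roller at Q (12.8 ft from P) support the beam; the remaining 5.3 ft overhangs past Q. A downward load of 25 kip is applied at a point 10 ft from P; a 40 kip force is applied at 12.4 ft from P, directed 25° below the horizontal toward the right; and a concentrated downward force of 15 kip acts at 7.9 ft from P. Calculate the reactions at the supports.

P_x = -36.25 kip, P_y = 11.74 kip, Q_y = 45.17 kip

Taking moments about P: Q_y·12.8 − 25·10 − 40·sin25°·12.4 − 15·7.9 = 0 → Q_y = 578.119/12.8 = 45.1655 ≈ 45.17 kip.
ΣF_y = 0: P_y + 45.1655 − 25 − 40·sin25° − 15 = 0 → P_y = 11.74 kip.
ΣF_x = 0: P_x + 40·cos25° = 0 → P_x = -36.25 kip.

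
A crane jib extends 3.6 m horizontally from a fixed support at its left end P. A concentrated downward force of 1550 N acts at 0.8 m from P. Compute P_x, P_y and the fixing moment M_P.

P_x = 0, P_y = 1550 N, M_P = 1240 N·m

ΣF_x = 0: P_x = 0.
ΣF_y = 0: P_y − 1550 = 0 → P_y = 1550 N.
ΣM about P: M_P − 1550·0.8 = 0 → M_P = 1240 N·m.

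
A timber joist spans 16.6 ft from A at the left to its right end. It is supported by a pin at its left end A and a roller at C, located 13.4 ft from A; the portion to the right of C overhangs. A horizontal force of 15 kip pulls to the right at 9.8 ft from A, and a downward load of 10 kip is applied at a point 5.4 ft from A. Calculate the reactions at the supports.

A_x = -15.00 kip, A_y = 5.970 kip, C_y = 4.030 kip

Taking moments about A: C_y·13.4 − 10·5.4 = 0 → C_y = 54/13.4 = 4.02985 ≈ 4.030 kip.
ΣF_y = 0: A_y + 4.02985 − 10 = 0 → A_y = 5.970 kip.
ΣF_x = 0: A_x + 15 = 0 → A_x = -15.00 kip.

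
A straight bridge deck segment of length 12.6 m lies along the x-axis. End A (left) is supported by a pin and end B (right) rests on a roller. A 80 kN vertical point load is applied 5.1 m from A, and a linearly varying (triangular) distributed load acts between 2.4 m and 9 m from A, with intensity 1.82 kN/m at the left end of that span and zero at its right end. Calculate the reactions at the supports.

A_x = 0, A_y = 51.43 kN, B_y = 34.57 kN

Resultant of the triangular load: ½ × 1.82 × 6.6 = 6.006 kN, acting at 4.6 m from A (one-third of the span from the peak).
ΣM about A: B_y·12.6 − 80·5.1 − (½·1.82·6.6)·4.6 = 0 → B_y = 435.6276/12.6 = 34.5736 ≈ 34.57 kN.
ΣF_y = 0: A_y + 34.5736 − 80 − ½·1.82·6.6 = 0 → A_y = 51.43 kN.
ΣF_x = 0: no horizontal applied forces, so A_x = 0.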